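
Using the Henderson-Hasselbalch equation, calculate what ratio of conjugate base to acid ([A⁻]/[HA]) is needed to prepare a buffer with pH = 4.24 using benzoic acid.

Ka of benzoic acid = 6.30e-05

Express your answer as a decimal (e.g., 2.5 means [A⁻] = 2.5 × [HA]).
[A⁻]/[HA] = 1.095

pKa = −log(6.30e-05) = 4.2007. pH = pKa + log([A⁻]/[HA]). 4.24 = 4.2007 + log(ratio). log(ratio) = 4.24 − 4.2007 = 0.0393. ratio = 10^(0.0393) = 1.095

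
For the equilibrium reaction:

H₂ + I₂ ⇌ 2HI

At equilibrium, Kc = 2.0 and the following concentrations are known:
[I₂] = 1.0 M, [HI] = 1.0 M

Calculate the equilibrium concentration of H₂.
[H₂] = 0.5000 M

Kc = ([HI]^2) / ([H₂] × [I₂]) = 2.0
[H₂]^1 = (product terms)/(Kc · other reactant terms) = 1 / (2.0 · 1) = 0.5
[H₂] = 0.5000 M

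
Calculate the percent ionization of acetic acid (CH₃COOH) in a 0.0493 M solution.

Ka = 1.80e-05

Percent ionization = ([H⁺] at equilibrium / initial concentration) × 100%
Percent ionization = 1.89%

Let x = [H⁺]. Ka = x²/(C - x) ⇒ x² + (1.80e-05)x - (1.80e-05)(0.0493) = 0. x = 9.3306e-04. Percent = (9.3306e-04/0.0493) × 100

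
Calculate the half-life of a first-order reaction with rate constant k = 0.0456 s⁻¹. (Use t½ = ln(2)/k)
15.20 s

t½ = ln(2)/k = 0.6931/0.0456 = 15.20 s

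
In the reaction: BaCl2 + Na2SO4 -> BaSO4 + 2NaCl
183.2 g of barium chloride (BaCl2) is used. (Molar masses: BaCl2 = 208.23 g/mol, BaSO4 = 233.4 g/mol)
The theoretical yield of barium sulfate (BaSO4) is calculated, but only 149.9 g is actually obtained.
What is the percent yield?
Moles of BaCl2 = 183.2 g ÷ 208.23 g/mol = 0.879796 mol
Mole ratio: 1 mol BaSO4 / 1 mol BaCl2
Moles of BaSO4 = 0.879796 × (1/1) = 0.879796 mol
Theoretical yield = 0.879796 mol × 233.4 g/mol = 205.34 g
Actual yield = 149.9 g
Percent yield = (149.9 / 205.34) × 100% = 73.0%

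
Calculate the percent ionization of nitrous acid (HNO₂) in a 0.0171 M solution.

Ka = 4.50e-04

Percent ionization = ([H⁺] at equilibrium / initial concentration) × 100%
Percent ionization = 15%

Let x = [H⁺]. Ka = x²/(C - x) ⇒ x² + (4.50e-04)x - (4.50e-04)(0.0171) = 0. x = 2.5581e-03. Percent = (2.5581e-03/0.0171) × 100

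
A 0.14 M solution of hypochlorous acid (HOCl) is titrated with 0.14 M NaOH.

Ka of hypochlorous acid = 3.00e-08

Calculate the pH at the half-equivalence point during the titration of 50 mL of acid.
pH = pKa = 7.52

At the half-equivalence point, [HA] = [A⁻], so by Henderson–Hasselbalch pH = pKa + log(1) = pKa.
pKa = −log(3.00e-08) = 7.52.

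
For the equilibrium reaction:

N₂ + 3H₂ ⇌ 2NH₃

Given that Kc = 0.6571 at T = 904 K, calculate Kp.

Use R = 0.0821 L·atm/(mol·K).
K_p = 1.19e-04

Δn = (moles gaseous products) − (moles gaseous reactants) = -2
T = 904 K; RT = 0.0821 × 904 = 74.2184
Kp = Kc·(RT)^Δn = 0.6571 × (74.2184)^-2 = 0.6571 × 0.000181542 = 1.19e-04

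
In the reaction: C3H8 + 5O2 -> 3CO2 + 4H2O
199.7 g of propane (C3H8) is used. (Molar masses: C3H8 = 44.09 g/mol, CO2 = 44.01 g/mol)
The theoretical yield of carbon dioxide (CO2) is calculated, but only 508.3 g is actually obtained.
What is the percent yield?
Moles of C3H8 = 199.7 g ÷ 44.09 g/mol = 4.52937 mol
Mole ratio: 3 mol CO2 / 1 mol C3H8
Moles of CO2 = 4.52937 × (3/1) = 13.5881 mol
Theoretical yield = 13.5881 mol × 44.01 g/mol = 598.01 g
Actual yield = 508.3 g
Percent yield = (508.3 / 598.01) × 100% = 85.0%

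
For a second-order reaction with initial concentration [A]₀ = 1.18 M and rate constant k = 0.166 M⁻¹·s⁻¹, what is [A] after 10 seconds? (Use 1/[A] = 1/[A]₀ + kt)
0.3988 M

1/[A] = 1/[A]₀ + k·t = 1/1.18 + (0.166)·(10) = 0.8475 + 1.6600 = 2.5075
[A] = 1/2.5075 = 0.3988 M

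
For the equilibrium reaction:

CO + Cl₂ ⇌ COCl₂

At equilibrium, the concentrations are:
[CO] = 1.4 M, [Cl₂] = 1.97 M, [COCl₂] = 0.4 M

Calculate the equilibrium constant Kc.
K_c = 0.1450

Kc = ([COCl₂]) / ([CO] × [Cl₂])
   = ((0.4)) / ((1.4)·(1.97))
   = 0.4 / 2.758 = 0.1450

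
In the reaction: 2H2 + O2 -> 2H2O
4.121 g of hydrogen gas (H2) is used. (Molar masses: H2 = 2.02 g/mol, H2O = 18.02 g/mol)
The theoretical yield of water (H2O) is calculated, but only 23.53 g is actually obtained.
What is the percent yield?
Moles of H2 = 4.121 g ÷ 2.02 g/mol = 2.0401 mol
Mole ratio: 2 mol H2O / 2 mol H2
Moles of H2O = 2.0401 × (2/2) = 2.0401 mol
Theoretical yield = 2.0401 mol × 18.02 g/mol = 36.763 g
Actual yield = 23.53 g
Percent yield = (23.53 / 36.763) × 100% = 64.0%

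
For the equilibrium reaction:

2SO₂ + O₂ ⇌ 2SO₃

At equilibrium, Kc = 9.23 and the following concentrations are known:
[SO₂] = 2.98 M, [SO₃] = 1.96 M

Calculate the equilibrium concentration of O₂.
[O₂] = 0.0469 M

Kc = ([SO₃]^2) / ([SO₂]^2 × [O₂]) = 9.23
[O₂]^1 = (product terms)/(Kc · other reactant terms) = 3.8416 / (9.23 · 8.8804) = 0.046868
[O₂] = 0.0469 M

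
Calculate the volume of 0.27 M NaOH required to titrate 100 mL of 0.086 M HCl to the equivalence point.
V_{base} = 31.9 mL

At equivalence: moles acid = moles base.
moles HCl = 0.086 M × 0.1 L = 0.0086 mol
V_NaOH = 0.0086 mol ÷ 0.27 M = 0.03185 L = 31.9 mL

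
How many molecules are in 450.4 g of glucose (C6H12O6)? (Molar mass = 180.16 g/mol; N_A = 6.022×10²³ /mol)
Moles = 450.4 g ÷ 180.16 g/mol = 2.5 mol
Molecules = 2.5 mol × 6.022×10²³ /mol = 1.506e+24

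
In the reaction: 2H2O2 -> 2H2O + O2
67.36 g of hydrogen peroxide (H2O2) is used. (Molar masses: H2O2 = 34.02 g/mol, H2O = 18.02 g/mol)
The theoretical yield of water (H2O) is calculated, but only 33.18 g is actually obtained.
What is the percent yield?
Moles of H2O2 = 67.36 g ÷ 34.02 g/mol = 1.98001 mol
Mole ratio: 2 mol H2O / 2 mol H2O2
Moles of H2O = 1.98001 × (2/2) = 1.98001 mol
Theoretical yield = 1.98001 mol × 18.02 g/mol = 35.68 g
Actual yield = 33.18 g
Percent yield = (33.18 / 35.68) × 100% = 93.0%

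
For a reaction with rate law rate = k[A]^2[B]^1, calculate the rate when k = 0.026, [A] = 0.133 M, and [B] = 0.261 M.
0.00012 M/s

rate = k·[A]^2·[B]^1 = 0.026·(0.133)^2·(0.261)^1 = 0.026·0.017689·0.261 = 0.00012 M/s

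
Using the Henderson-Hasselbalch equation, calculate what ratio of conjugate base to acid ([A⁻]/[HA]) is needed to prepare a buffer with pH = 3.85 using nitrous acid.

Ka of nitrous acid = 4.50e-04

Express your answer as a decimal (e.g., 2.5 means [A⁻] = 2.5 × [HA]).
[A⁻]/[HA] = 3.186

pKa = −log(4.50e-04) = 3.3468. pH = pKa + log([A⁻]/[HA]). 3.85 = 3.3468 + log(ratio). log(ratio) = 3.85 − 3.3468 = 0.5032. ratio = 10^(0.5032) = 3.186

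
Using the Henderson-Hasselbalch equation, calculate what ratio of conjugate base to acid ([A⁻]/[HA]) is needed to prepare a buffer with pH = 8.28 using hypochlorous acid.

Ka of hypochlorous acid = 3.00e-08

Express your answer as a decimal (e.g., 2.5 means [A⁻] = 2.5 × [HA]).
[A⁻]/[HA] = 5.716

pKa = −log(3.00e-08) = 7.5229. pH = pKa + log([A⁻]/[HA]). 8.28 = 7.5229 + log(ratio). log(ratio) = 8.28 − 7.5229 = 0.7571. ratio = 10^(0.7571) = 5.716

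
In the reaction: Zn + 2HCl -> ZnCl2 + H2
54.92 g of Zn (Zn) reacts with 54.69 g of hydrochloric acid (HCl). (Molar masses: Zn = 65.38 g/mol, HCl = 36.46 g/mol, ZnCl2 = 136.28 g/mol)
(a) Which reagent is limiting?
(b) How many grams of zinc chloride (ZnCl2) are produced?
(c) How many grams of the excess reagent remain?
(a) HCl, (b) 102.2 g, (c) 5.885 g

Moles of Zn = 54.92 g ÷ 65.38 g/mol = 0.840012 mol
Moles of HCl = 54.69 g ÷ 36.46 g/mol = 1.5 mol
Moles ÷ coefficient: Zn: 0.840012/1 = 0.84, HCl: 1.5/2 = 0.75
(a) HCl has the smaller value, so HCl is the limiting reagent.
(b) Moles of ZnCl2 = 1.5 mol HCl × (1/2) = 0.75 mol; mass = 0.75 mol × 136.28 g/mol = 102.2 g
(c) Zn consumed = 1.5 × (1/2) = 0.75 mol; remaining = 0.840012 − 0.75 = 0.0900122 mol; mass = 0.0900122 mol × 65.38 g/mol = 5.885 g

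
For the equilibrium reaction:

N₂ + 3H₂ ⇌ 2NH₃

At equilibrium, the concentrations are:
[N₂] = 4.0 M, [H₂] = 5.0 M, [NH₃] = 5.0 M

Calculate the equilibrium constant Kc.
K_c = 0.0500

Kc = ([NH₃]^2) / ([N₂] × [H₂]^3)
   = ((5.0)^2) / ((4.0)·(5.0)^3)
   = 25 / 500 = 0.0500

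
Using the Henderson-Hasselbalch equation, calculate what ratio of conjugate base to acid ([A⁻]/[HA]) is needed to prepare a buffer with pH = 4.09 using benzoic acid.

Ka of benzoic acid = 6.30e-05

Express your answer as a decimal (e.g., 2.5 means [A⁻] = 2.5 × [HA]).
[A⁻]/[HA] = 0.775

pKa = −log(6.30e-05) = 4.2007. pH = pKa + log([A⁻]/[HA]). 4.09 = 4.2007 + log(ratio). log(ratio) = 4.09 − 4.2007 = -0.1107. ratio = 10^(-0.1107) = 0.775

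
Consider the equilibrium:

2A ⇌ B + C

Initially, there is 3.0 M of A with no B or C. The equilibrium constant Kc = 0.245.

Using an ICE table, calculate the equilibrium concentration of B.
[B] = 0.746 M

ICE: [A] = 3.0 − 2x, [B] = [C] = x.
Kc = x²/(3.0 − 2x)² = 0.245 ⇒ √Kc = x/(3.0 − 2x).
x = √0.245·3.0/(1 + 2√0.245) = 0.49497·3.0/1.9899 = 0.74621.
[B] = x = 0.746 M.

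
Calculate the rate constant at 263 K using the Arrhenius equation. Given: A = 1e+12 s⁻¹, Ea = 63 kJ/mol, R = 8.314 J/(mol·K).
3.07e-01 s⁻¹

k = A·exp(-Ea/(R·T)) = 1e+12·exp(-63000/(8.314·263)) = 1e+12·exp(-28.8121) = 1e+12·3.0695e-13 = 3.07e-01 s⁻¹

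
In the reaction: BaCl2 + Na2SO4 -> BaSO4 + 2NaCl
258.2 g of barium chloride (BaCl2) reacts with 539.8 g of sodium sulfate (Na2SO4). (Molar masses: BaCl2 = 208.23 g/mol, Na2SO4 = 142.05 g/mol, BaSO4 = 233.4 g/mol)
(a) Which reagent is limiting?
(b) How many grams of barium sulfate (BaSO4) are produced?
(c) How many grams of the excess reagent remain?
(a) BaCl2, (b) 289.4 g, (c) 363.7 g

Moles of BaCl2 = 258.2 g ÷ 208.23 g/mol = 1.23998 mol
Moles of Na2SO4 = 539.8 g ÷ 142.05 g/mol = 3.80007 mol
Moles ÷ coefficient: BaCl2: 1.23998/1 = 1.24, Na2SO4: 3.80007/1 = 3.8
(a) BaCl2 has the smaller value, so BaCl2 is the limiting reagent.
(b) Moles of BaSO4 = 1.23998 mol BaCl2 × (1/1) = 1.23998 mol; mass = 1.23998 mol × 233.4 g/mol = 289.4 g
(c) Na2SO4 consumed = 1.23998 × (1/1) = 1.23998 mol; remaining = 3.80007 − 1.23998 = 2.5601 mol; mass = 2.5601 mol × 142.05 g/mol = 363.7 g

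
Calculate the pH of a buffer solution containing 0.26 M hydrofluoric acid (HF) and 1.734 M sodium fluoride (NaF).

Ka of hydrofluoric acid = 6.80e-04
pH = 3.99

pKa = -log(6.80e-04) = 3.17. pH = pKa + log([A⁻]/[HA]) = 3.17 + log(1.734/0.26)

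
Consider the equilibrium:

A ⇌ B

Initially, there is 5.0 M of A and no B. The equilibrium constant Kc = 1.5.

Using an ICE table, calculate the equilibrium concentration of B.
[B] = 3.000 M

ICE: [A] = 5.0 − x, [B] = x.
Kc = x/(5.0 − x) = 1.5 ⇒ x = 1.5·5.0/(1 + 1.5) = 7.5/2.5 = 3.
[B] = x = 3.000 M.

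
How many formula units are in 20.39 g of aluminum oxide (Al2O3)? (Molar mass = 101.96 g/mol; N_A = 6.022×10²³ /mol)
Moles = 20.39 g ÷ 101.96 g/mol = 0.19998 mol
Formula units = 0.19998 mol × 6.022×10²³ /mol = 1.204e+23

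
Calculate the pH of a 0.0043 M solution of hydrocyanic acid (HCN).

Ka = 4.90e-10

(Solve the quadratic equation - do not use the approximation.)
pH = 5.84

x² + Ka×x - Ka×C = 0. Using quadratic formula: [H⁺] = 1.4513e-06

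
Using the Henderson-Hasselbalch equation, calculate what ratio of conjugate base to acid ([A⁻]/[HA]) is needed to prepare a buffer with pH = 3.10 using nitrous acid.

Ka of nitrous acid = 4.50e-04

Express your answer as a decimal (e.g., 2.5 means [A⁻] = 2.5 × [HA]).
[A⁻]/[HA] = 0.567

pKa = −log(4.50e-04) = 3.3468. pH = pKa + log([A⁻]/[HA]). 3.10 = 3.3468 + log(ratio). log(ratio) = 3.10 − 3.3468 = -0.2468. ratio = 10^(-0.2468) = 0.567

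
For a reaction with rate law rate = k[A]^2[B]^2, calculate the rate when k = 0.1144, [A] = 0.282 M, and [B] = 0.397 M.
0.001434 M/s

rate = k·[A]^2·[B]^2 = 0.1144·(0.282)^2·(0.397)^2 = 0.1144·0.079524·0.157609 = 0.001434 M/s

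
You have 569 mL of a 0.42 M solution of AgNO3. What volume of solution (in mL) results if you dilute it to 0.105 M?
Using M₁V₁ = M₂V₂:
0.42 × 569 = 0.105 × V₂
V₂ = (0.42 × 569) / 0.105 = 2276 mL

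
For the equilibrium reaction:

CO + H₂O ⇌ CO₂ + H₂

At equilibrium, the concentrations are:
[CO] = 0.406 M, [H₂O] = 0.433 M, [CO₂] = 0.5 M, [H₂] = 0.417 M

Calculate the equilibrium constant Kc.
K_c = 1.1860

Kc = ([CO₂] × [H₂]) / ([CO] × [H₂O])
   = ((0.5)·(0.417)) / ((0.406)·(0.433))
   = 0.2085 / 0.1758 = 1.1860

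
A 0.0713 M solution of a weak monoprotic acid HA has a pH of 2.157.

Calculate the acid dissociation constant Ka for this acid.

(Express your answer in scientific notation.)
K_a = 7.54e-04

[H⁺] = 10^(−pH) = 10^(−2.157) = 6.966e-03 M. For HA ⇌ H⁺ + A⁻, Ka = x²/(C − x) = (6.966e-03)²/(0.0713 − 6.966e-03) = 7.54e-04.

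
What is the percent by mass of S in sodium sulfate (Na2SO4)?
Mass of S in formula = 32.07 × 1 = 32.07 g/mol
Molar mass = 142.05 g/mol
% S = (32.07/142.05) × 100% = 22.58%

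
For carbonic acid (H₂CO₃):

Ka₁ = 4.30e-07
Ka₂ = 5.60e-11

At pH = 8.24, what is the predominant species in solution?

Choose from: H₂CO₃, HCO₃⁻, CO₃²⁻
HCO₃⁻

pKa1 = 6.37, pKa2 = 10.25. Each pKa is the crossover between adjacent species; pH = 8.24 lies in the region where HCO₃⁻ predominates.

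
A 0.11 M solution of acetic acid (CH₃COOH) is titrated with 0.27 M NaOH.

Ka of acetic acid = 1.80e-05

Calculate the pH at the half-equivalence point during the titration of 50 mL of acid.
pH = pKa = 4.74

At the half-equivalence point, [HA] = [A⁻], so by Henderson–Hasselbalch pH = pKa + log(1) = pKa.
pKa = −log(1.80e-05) = 4.74.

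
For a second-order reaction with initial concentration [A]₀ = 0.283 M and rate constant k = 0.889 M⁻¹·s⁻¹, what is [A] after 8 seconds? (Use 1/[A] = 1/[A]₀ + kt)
0.0939 M

1/[A] = 1/[A]₀ + k·t = 1/0.283 + (0.889)·(8) = 3.5336 + 7.1120 = 10.6456
[A] = 1/10.6456 = 0.0939 M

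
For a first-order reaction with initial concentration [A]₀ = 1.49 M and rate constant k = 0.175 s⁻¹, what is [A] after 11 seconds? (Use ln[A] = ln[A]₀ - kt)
0.2174 M

ln[A] = ln[A]₀ - k·t = ln(1.49) - (0.175)·(11) = 0.3988 - 1.9250 = -1.5262
[A] = e^(-1.5262) = 0.2174 M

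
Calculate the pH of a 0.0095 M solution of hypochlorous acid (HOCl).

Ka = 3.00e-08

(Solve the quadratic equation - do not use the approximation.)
pH = 4.77

x² + Ka×x - Ka×C = 0. Using quadratic formula: [H⁺] = 1.6867e-05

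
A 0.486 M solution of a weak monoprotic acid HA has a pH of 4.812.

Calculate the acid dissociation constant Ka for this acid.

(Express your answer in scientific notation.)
K_a = 4.89e-10

[H⁺] = 10^(−pH) = 10^(−4.812) = 1.542e-05 M. For HA ⇌ H⁺ + A⁻, Ka = x²/(C − x) = (1.542e-05)²/(0.486 − 1.542e-05) = 4.89e-10.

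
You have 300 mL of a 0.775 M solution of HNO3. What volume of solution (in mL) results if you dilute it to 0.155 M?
Using M₁V₁ = M₂V₂:
0.775 × 300 = 0.155 × V₂
V₂ = (0.775 × 300) / 0.155 = 1500 mL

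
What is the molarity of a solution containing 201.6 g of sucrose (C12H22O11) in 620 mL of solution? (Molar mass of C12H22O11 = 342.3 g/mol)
Moles of C12H22O11 = 201.6 g ÷ 342.3 g/mol = 0.588957 mol
Volume = 620 mL = 0.62 L
Molarity = 0.588957 mol ÷ 0.62 L = 0.9499 M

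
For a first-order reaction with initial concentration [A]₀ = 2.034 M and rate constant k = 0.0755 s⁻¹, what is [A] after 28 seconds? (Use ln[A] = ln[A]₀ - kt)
0.2456 M

ln[A] = ln[A]₀ - k·t = ln(2.034) - (0.0755)·(28) = 0.7100 - 2.1140 = -1.4040
[A] = e^(-1.4040) = 0.2456 M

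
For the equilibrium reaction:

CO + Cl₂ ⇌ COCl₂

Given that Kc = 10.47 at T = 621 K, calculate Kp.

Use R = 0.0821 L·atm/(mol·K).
K_p = 0.2054

Δn = (moles gaseous products) − (moles gaseous reactants) = -1
T = 621 K; RT = 0.0821 × 621 = 50.9841
Kp = Kc·(RT)^Δn = 10.47 × (50.9841)^-1 = 10.47 × 0.019614 = 0.2054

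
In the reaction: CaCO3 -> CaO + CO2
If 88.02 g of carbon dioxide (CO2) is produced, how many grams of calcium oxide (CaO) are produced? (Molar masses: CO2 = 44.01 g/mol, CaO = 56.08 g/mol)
Moles of CO2 = 88.02 g ÷ 44.01 g/mol = 2 mol
Mole ratio: 1 mol CaO / 1 mol CO2
Moles of CaO = 2 × (1/1) = 2 mol
Mass of CaO = 2 mol × 56.08 g/mol = 112.2 g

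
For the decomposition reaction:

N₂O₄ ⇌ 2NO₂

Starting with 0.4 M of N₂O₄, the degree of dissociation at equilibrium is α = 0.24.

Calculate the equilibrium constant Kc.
K_c = 0.1213

x = α·[A]₀ = 0.24 × 0.4 = 0.096 M dissociated.
At eq: [N₂O₄] = 0.4 − 0.096 = 0.304 M; [NO₂] = 2x = 0.192 M.
Kc = [NO₂]²/[N₂O₄] = (0.192)²/0.304 = 0.1213.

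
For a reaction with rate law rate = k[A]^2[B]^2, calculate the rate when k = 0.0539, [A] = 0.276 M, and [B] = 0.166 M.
0.0001131 M/s

rate = k·[A]^2·[B]^2 = 0.0539·(0.276)^2·(0.166)^2 = 0.0539·0.076176·0.027556 = 0.0001131 M/s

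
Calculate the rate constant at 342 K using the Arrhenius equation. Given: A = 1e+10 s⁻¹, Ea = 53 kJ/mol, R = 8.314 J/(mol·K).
8.03e+01 s⁻¹

k = A·exp(-Ea/(R·T)) = 1e+10·exp(-53000/(8.314·342)) = 1e+10·exp(-18.6397) = 1e+10·8.0328e-09 = 8.03e+01 s⁻¹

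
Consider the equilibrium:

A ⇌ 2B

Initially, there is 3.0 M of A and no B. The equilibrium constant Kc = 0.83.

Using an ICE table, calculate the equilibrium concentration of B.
[B] = 1.384 M

ICE: [A] = 3.0 − x, [B] = 2x.
Kc = (2x)²/(3.0 − x) = 0.83 ⇒ 4x² + 0.83x − 2.49 = 0.
x = (−0.83 + √(0.83² + 4·4·2.49))/(2·4) = (−0.83 + √40.529)/8 = 0.69203.
[B] = 2x = 1.384 M.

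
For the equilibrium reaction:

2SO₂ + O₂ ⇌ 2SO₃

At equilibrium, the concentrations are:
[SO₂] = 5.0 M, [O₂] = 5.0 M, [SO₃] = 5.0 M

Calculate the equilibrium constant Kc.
K_c = 0.2000

Kc = ([SO₃]^2) / ([SO₂]^2 × [O₂])
   = ((5.0)^2) / ((5.0)^2·(5.0))
   = 25 / 125 = 0.2000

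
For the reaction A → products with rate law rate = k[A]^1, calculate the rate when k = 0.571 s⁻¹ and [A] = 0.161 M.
0.09193 M/s

rate = k·[A]^1 = 0.571·(0.161)^1 = 0.571·0.161 = 0.09193 M/s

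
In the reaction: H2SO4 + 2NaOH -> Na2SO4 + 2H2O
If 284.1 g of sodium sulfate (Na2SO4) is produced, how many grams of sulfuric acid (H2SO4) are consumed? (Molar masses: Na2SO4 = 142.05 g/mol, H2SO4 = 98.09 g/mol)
Moles of Na2SO4 = 284.1 g ÷ 142.05 g/mol = 2 mol
Mole ratio: 1 mol H2SO4 / 1 mol Na2SO4
Moles of H2SO4 = 2 × (1/1) = 2 mol
Mass of H2SO4 = 2 mol × 98.09 g/mol = 196.2 g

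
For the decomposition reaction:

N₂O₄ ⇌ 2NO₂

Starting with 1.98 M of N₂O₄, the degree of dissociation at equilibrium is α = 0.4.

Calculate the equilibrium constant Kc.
K_c = 2.1120

x = α·[A]₀ = 0.4 × 1.98 = 0.792 M dissociated.
At eq: [N₂O₄] = 1.98 − 0.792 = 1.188 M; [NO₂] = 2x = 1.584 M.
Kc = [NO₂]²/[N₂O₄] = (1.584)²/1.188 = 2.112.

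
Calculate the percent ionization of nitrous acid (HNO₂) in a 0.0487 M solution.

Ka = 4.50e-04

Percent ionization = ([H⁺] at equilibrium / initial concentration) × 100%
Percent ionization = 9.16%

Let x = [H⁺]. Ka = x²/(C - x) ⇒ x² + (4.50e-04)x - (4.50e-04)(0.0487) = 0. x = 4.4617e-03. Percent = (4.4617e-03/0.0487) × 100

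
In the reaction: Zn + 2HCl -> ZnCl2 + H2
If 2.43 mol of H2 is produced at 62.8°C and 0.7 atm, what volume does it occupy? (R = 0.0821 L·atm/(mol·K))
T = 62.8°C + 273.15 = 335.95 K
V = nRT/P = (2.43 × 0.0821 × 335.95) / 0.7
V = 95.75 L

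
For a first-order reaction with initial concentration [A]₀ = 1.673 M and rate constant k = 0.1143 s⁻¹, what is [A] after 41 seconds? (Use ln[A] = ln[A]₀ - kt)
0.0154 M

ln[A] = ln[A]₀ - k·t = ln(1.673) - (0.1143)·(41) = 0.5146 - 4.6863 = -4.1717
[A] = e^(-4.1717) = 0.0154 M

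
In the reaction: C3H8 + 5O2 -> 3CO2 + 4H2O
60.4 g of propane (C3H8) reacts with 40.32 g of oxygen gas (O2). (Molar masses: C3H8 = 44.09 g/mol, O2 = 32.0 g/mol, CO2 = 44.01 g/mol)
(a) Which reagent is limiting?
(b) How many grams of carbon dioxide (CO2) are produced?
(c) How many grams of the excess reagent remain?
(a) O2, (b) 33.27 g, (c) 49.29 g

Moles of C3H8 = 60.4 g ÷ 44.09 g/mol = 1.36993 mol
Moles of O2 = 40.32 g ÷ 32.0 g/mol = 1.26 mol
Moles ÷ coefficient: C3H8: 1.36993/1 = 1.37, O2: 1.26/5 = 0.252
(a) O2 has the smaller value, so O2 is the limiting reagent.
(b) Moles of CO2 = 1.26 mol O2 × (3/5) = 0.756 mol; mass = 0.756 mol × 44.01 g/mol = 33.27 g
(c) C3H8 consumed = 1.26 × (1/5) = 0.252 mol; remaining = 1.36993 − 0.252 = 1.11793 mol; mass = 1.11793 mol × 44.09 g/mol = 49.29 g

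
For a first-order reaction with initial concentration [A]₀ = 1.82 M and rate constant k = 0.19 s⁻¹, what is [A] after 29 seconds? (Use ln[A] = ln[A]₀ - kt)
0.0074 M

ln[A] = ln[A]₀ - k·t = ln(1.82) - (0.19)·(29) = 0.5988 - 5.5100 = -4.9112
[A] = e^(-4.9112) = 0.0074 M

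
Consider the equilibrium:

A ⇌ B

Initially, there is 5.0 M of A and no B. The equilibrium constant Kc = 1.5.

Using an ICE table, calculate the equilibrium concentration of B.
[B] = 3.000 M

ICE: [A] = 5.0 − x, [B] = x.
Kc = x/(5.0 − x) = 1.5 ⇒ x = 1.5·5.0/(1 + 1.5) = 7.5/2.5 = 3.
[B] = x = 3.000 M.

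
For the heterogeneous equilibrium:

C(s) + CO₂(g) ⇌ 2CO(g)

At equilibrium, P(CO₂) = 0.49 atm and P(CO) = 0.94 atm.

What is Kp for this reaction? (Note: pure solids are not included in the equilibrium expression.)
K_p = 1.803

Solid C is excluded.
Kp = P(CO)²/P(CO₂) = (0.94)²/0.49 = 0.8836/0.49 = 1.803.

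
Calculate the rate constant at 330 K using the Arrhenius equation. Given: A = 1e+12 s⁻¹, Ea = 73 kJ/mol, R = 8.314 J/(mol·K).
2.78e+00 s⁻¹

k = A·exp(-Ea/(R·T)) = 1e+12·exp(-73000/(8.314·330)) = 1e+12·exp(-26.6072) = 1e+12·2.7839e-12 = 2.78e+00 s⁻¹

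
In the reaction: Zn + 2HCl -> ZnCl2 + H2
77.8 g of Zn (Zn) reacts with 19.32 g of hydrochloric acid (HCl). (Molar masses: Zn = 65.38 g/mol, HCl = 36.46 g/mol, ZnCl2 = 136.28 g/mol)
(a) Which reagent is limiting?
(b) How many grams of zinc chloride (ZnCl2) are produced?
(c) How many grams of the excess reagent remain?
(a) HCl, (b) 36.11 g, (c) 60.48 g

Moles of Zn = 77.8 g ÷ 65.38 g/mol = 1.18997 mol
Moles of HCl = 19.32 g ÷ 36.46 g/mol = 0.529896 mol
Moles ÷ coefficient: Zn: 1.18997/1 = 1.19, HCl: 0.529896/2 = 0.2649
(a) HCl has the smaller value, so HCl is the limiting reagent.
(b) Moles of ZnCl2 = 0.529896 mol HCl × (1/2) = 0.264948 mol; mass = 0.264948 mol × 136.28 g/mol = 36.11 g
(c) Zn consumed = 0.529896 × (1/2) = 0.264948 mol; remaining = 1.18997 − 0.264948 = 0.925018 mol; mass = 0.925018 mol × 65.38 g/mol = 60.48 g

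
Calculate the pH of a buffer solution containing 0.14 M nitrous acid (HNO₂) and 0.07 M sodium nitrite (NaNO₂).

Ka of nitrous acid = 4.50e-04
pH = 3.05

pKa = -log(4.50e-04) = 3.35. pH = pKa + log([A⁻]/[HA]) = 3.35 + log(0.07/0.14)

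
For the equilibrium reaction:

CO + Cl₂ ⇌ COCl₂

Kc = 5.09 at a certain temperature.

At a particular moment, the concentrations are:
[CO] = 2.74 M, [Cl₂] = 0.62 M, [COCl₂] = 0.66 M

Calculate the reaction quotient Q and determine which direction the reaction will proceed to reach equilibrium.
Q = 0.389, Q < K, reaction proceeds forward (toward products)

Q = ([COCl₂]) / ([CO] × [Cl₂])
  = ((0.66)) / ((2.74)·(0.62)) = 0.66/1.6988 = 0.3885
Since Q = 0.3885 < Kc = 5.09, the reaction proceeds forward (toward products) to reach equilibrium.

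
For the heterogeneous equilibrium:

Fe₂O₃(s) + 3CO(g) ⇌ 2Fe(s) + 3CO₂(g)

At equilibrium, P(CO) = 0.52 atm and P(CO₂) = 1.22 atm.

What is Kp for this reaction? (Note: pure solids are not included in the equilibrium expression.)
K_p = 12.914

Solids (Fe₂O₃, Fe) are excluded.
Kp = P(CO₂)³/P(CO)³ = (1.22)³/(0.52)³ = 1.816/0.1406 = 12.914.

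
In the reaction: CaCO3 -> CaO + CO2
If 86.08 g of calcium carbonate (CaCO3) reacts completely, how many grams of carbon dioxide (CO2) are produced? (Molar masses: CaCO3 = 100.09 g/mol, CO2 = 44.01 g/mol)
Moles of CaCO3 = 86.08 g ÷ 100.09 g/mol = 0.860026 mol
Mole ratio: 1 mol CO2 / 1 mol CaCO3
Moles of CO2 = 0.860026 × (1/1) = 0.860026 mol
Mass of CO2 = 0.860026 mol × 44.01 g/mol = 37.85 g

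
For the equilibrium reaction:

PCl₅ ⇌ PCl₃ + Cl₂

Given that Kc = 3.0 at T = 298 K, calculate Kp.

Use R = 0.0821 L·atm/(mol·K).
K_p = 73.3974

Δn = (moles gaseous products) − (moles gaseous reactants) = 1
T = 298 K; RT = 0.0821 × 298 = 24.4658
Kp = Kc·(RT)^Δn = 3.0 × (24.4658)^1 = 3.0 × 24.4658 = 73.3974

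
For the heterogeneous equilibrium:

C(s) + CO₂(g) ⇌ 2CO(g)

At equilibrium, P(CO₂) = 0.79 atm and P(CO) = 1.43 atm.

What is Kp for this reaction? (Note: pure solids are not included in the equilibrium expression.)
K_p = 2.588

Solid C is excluded.
Kp = P(CO)²/P(CO₂) = (1.43)²/0.79 = 2.045/0.79 = 2.588.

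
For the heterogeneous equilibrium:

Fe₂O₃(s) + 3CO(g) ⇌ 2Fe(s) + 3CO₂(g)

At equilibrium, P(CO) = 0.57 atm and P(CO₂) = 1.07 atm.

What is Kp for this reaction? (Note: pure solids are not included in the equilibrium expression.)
K_p = 6.615

Solids (Fe₂O₃, Fe) are excluded.
Kp = P(CO₂)³/P(CO)³ = (1.07)³/(0.57)³ = 1.225/0.1852 = 6.615.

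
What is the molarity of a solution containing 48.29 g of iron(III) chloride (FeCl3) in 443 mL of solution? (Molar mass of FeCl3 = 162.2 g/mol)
Moles of FeCl3 = 48.29 g ÷ 162.2 g/mol = 0.297719 mol
Volume = 443 mL = 0.443 L
Molarity = 0.297719 mol ÷ 0.443 L = 0.6721 M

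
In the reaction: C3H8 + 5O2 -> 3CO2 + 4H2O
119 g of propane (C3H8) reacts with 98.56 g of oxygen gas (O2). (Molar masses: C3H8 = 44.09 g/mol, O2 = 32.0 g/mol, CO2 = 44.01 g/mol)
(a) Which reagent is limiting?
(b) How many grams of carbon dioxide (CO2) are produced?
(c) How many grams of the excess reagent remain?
(a) O2, (b) 81.33 g, (c) 91.84 g

Moles of C3H8 = 119 g ÷ 44.09 g/mol = 2.69902 mol
Moles of O2 = 98.56 g ÷ 32.0 g/mol = 3.08 mol
Moles ÷ coefficient: C3H8: 2.69902/1 = 2.699, O2: 3.08/5 = 0.616
(a) O2 has the smaller value, so O2 is the limiting reagent.
(b) Moles of CO2 = 3.08 mol O2 × (3/5) = 1.848 mol; mass = 1.848 mol × 44.01 g/mol = 81.33 g
(c) C3H8 consumed = 3.08 × (1/5) = 0.616 mol; remaining = 2.69902 − 0.616 = 2.08302 mol; mass = 2.08302 mol × 44.09 g/mol = 91.84 g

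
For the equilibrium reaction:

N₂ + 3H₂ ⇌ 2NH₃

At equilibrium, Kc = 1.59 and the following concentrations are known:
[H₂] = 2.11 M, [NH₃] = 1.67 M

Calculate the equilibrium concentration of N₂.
[N₂] = 0.1867 M

Kc = ([NH₃]^2) / ([N₂] × [H₂]^3) = 1.59
[N₂]^1 = (product terms)/(Kc · other reactant terms) = 2.7889 / (1.59 · 9.3939) = 0.18672
[N₂] = 0.1867 M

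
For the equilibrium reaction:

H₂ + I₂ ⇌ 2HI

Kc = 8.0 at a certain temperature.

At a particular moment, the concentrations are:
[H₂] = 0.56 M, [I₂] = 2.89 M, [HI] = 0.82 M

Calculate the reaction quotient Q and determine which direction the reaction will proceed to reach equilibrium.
Q = 0.415, Q < K, reaction proceeds forward (toward products)

Q = ([HI]^2) / ([H₂] × [I₂])
  = ((0.82)^2) / ((0.56)·(2.89)) = 0.6724/1.6184 = 0.4155
Since Q = 0.4155 < Kc = 8.0, the reaction proceeds forward (toward products) to reach equilibrium.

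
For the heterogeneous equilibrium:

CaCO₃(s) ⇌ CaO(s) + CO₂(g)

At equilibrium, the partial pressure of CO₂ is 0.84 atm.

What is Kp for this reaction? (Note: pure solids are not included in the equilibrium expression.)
K_p = 0.84

Solids (CaCO₃, CaO) have activity 1 and are excluded.
Kp = P(CO₂) = 0.84.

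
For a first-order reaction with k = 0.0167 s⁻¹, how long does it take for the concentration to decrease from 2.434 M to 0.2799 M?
129.51 s

From ln[A] = ln[A]₀ - k·t: t = ln([A]₀/[A])/k = ln(2.434/0.2799)/0.0167 = ln(8.6960)/0.0167 = 2.1629/0.0167 = 129.51 s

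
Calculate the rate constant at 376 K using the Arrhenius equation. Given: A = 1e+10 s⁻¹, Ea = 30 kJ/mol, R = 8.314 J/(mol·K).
6.80e+05 s⁻¹

k = A·exp(-Ea/(R·T)) = 1e+10·exp(-30000/(8.314·376)) = 1e+10·exp(-9.5967) = 1e+10·6.7950e-05 = 6.80e+05 s⁻¹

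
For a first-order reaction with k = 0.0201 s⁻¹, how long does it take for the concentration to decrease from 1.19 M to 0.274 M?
73.06 s

From ln[A] = ln[A]₀ - k·t: t = ln([A]₀/[A])/k = ln(1.19/0.274)/0.0201 = ln(4.3431)/0.0201 = 1.4686/0.0201 = 73.06 s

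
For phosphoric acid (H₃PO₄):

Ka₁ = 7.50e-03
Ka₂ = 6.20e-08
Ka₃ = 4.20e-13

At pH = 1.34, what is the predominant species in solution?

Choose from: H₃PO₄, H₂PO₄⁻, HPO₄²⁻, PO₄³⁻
H₃PO₄

pKa1 = 2.12, pKa2 = 7.21, pKa3 = 12.38. Each pKa is the crossover between adjacent species; pH = 1.34 lies in the region where H₃PO₄ predominates.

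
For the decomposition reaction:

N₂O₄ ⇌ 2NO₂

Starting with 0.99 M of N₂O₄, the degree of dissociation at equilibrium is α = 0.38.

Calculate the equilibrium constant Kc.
K_c = 0.9223

x = α·[A]₀ = 0.38 × 0.99 = 0.3762 M dissociated.
At eq: [N₂O₄] = 0.99 − 0.3762 = 0.6138 M; [NO₂] = 2x = 0.7524 M.
Kc = [NO₂]²/[N₂O₄] = (0.7524)²/0.6138 = 0.9223.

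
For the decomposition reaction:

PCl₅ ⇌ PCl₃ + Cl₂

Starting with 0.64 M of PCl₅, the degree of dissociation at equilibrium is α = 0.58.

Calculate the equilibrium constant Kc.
K_c = 0.5126

x = α·[A]₀ = 0.58 × 0.64 = 0.3712 M dissociated.
At eq: [PCl₅] = 0.64 − 0.3712 = 0.2688 M; [PCl₃] = [Cl₂] = x = 0.3712 M.
Kc = [PCl₃][Cl₂]/[PCl₅] = (0.3712)²/0.2688 = 0.5126.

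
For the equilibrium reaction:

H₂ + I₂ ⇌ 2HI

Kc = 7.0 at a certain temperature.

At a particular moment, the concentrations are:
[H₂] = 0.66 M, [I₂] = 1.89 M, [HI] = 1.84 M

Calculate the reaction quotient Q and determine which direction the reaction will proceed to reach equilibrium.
Q = 2.714, Q < K, reaction proceeds forward (toward products)

Q = ([HI]^2) / ([H₂] × [I₂])
  = ((1.84)^2) / ((0.66)·(1.89)) = 3.3856/1.2474 = 2.714
Since Q = 2.714 < Kc = 7.0, the reaction proceeds forward (toward products) to reach equilibrium.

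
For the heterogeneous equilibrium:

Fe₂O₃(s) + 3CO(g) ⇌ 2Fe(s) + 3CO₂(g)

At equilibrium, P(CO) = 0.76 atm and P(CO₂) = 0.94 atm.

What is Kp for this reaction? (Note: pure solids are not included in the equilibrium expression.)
K_p = 1.892

Solids (Fe₂O₃, Fe) are excluded.
Kp = P(CO₂)³/P(CO)³ = (0.94)³/(0.76)³ = 0.8306/0.439 = 1.892.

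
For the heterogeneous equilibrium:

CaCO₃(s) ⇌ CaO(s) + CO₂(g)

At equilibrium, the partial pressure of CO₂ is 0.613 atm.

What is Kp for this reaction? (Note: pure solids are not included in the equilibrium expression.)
K_p = 0.613

Solids (CaCO₃, CaO) have activity 1 and are excluded.
Kp = P(CO₂) = 0.613.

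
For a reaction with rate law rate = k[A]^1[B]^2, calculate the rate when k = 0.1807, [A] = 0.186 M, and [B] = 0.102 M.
0.0003497 M/s

rate = k·[A]^1·[B]^2 = 0.1807·(0.186)^1·(0.102)^2 = 0.1807·0.186·0.010404 = 0.0003497 M/s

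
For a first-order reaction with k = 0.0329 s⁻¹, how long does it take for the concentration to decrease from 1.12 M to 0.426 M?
29.38 s

From ln[A] = ln[A]₀ - k·t: t = ln([A]₀/[A])/k = ln(1.12/0.426)/0.0329 = ln(2.6291)/0.0329 = 0.9666/0.0329 = 29.38 s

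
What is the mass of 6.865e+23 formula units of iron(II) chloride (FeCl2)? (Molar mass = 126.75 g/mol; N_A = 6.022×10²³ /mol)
Moles = 6.865e+23 ÷ 6.022×10²³ = 1.13999 mol
Mass = 1.13999 mol × 126.75 g/mol = 144.5 g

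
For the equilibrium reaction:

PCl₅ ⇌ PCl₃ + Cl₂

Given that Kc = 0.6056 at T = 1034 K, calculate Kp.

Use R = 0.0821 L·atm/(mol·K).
K_p = 51.4102

Δn = (moles gaseous products) − (moles gaseous reactants) = 1
T = 1034 K; RT = 0.0821 × 1034 = 84.8914
Kp = Kc·(RT)^Δn = 0.6056 × (84.8914)^1 = 0.6056 × 84.8914 = 51.4102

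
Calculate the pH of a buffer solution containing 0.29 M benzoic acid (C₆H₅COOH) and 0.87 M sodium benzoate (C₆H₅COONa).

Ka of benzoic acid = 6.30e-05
pH = 4.68

pKa = -log(6.30e-05) = 4.20. pH = pKa + log([A⁻]/[HA]) = 4.20 + log(0.87/0.29)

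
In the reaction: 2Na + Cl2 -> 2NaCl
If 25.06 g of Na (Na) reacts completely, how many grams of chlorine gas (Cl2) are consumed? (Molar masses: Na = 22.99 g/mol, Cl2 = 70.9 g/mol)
Moles of Na = 25.06 g ÷ 22.99 g/mol = 1.09004 mol
Mole ratio: 1 mol Cl2 / 2 mol Na
Moles of Cl2 = 1.09004 × (1/2) = 0.54502 mol
Mass of Cl2 = 0.54502 mol × 70.9 g/mol = 38.64 g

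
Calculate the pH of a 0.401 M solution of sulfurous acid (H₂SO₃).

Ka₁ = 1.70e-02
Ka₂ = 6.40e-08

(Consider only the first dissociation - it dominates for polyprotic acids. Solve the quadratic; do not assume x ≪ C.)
pH = 1.13

x² + Ka₁·x − Ka₁·C = 0 with Ka₁ = 1.70e-02, C = 0.401.
x = (−Ka₁ + √(Ka₁² + 4·Ka₁·C))/2 = 7.4502e-02 M, so pH = 1.13.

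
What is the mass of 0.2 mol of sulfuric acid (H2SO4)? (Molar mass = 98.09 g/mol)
Mass = 0.2 mol × 98.09 g/mol = 19.62 g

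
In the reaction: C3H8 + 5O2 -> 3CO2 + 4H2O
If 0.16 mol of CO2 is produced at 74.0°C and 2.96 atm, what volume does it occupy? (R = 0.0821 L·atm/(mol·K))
T = 74.0°C + 273.15 = 347.15 K
V = nRT/P = (0.16 × 0.0821 × 347.15) / 2.96
V = 1.54 L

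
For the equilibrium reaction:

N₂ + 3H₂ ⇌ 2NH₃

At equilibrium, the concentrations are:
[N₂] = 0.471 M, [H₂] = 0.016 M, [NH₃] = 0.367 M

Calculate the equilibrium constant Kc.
K_c = 6.98e+04

Kc = ([NH₃]^2) / ([N₂] × [H₂]^3)
   = ((0.367)^2) / ((0.471)·(0.016)^3)
   = 0.13469 / 1.9292e-06 = 6.98e+04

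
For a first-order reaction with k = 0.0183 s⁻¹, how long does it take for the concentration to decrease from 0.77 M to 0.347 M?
43.56 s

From ln[A] = ln[A]₀ - k·t: t = ln([A]₀/[A])/k = ln(0.77/0.347)/0.0183 = ln(2.2190)/0.0183 = 0.7971/0.0183 = 43.56 s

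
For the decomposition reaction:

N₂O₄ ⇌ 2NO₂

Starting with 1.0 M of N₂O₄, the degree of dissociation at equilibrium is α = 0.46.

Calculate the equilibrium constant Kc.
K_c = 1.5674

x = α·[A]₀ = 0.46 × 1.0 = 0.46 M dissociated.
At eq: [N₂O₄] = 1.0 − 0.46 = 0.54 M; [NO₂] = 2x = 0.92 M.
Kc = [NO₂]²/[N₂O₄] = (0.92)²/0.54 = 1.567.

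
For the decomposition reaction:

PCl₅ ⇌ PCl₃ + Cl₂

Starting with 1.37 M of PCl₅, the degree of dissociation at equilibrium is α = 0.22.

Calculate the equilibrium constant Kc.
K_c = 0.0850

x = α·[A]₀ = 0.22 × 1.37 = 0.3014 M dissociated.
At eq: [PCl₅] = 1.37 − 0.3014 = 1.069 M; [PCl₃] = [Cl₂] = x = 0.3014 M.
Kc = [PCl₃][Cl₂]/[PCl₅] = (0.3014)²/1.069 = 0.08501.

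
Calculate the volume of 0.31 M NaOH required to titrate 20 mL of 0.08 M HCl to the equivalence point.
V_{base} = 5.2 mL

At equivalence: moles acid = moles base.
moles HCl = 0.08 M × 0.02 L = 0.0016 mol
V_NaOH = 0.0016 mol ÷ 0.31 M = 0.005161 L = 5.2 mL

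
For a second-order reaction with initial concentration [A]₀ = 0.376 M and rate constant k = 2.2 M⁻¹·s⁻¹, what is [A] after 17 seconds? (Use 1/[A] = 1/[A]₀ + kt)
0.0250 M

1/[A] = 1/[A]₀ + k·t = 1/0.376 + (2.2)·(17) = 2.6596 + 37.4000 = 40.0596
[A] = 1/40.0596 = 0.0250 M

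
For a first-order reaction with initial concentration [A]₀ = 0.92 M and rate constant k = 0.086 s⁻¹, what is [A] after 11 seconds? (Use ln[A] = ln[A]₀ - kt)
0.3572 M

ln[A] = ln[A]₀ - k·t = ln(0.92) - (0.086)·(11) = -0.0834 - 0.9460 = -1.0294
[A] = e^(-1.0294) = 0.3572 M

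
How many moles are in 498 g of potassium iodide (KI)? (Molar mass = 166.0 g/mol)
Moles = 498 g ÷ 166.0 g/mol = 3 mol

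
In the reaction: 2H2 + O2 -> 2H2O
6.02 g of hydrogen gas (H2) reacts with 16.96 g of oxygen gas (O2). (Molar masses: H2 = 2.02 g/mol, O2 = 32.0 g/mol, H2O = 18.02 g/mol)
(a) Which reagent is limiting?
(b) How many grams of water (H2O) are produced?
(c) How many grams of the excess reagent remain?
(a) O2, (b) 19.1 g, (c) 3.879 g

Moles of H2 = 6.02 g ÷ 2.02 g/mol = 2.9802 mol
Moles of O2 = 16.96 g ÷ 32.0 g/mol = 0.53 mol
Moles ÷ coefficient: H2: 2.9802/2 = 1.49, O2: 0.53/1 = 0.53
(a) O2 has the smaller value, so O2 is the limiting reagent.
(b) Moles of H2O = 0.53 mol O2 × (2/1) = 1.06 mol; mass = 1.06 mol × 18.02 g/mol = 19.1 g
(c) H2 consumed = 0.53 × (2/1) = 1.06 mol; remaining = 2.9802 − 1.06 = 1.9202 mol; mass = 1.9202 mol × 2.02 g/mol = 3.879 g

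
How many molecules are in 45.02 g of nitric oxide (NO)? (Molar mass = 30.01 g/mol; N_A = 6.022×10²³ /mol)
Moles = 45.02 g ÷ 30.01 g/mol = 1.50017 mol
Molecules = 1.50017 mol × 6.022×10²³ /mol = 9.034e+23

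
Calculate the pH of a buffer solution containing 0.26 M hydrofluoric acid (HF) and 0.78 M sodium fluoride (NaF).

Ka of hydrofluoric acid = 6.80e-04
pH = 3.64

pKa = -log(6.80e-04) = 3.17. pH = pKa + log([A⁻]/[HA]) = 3.17 + log(0.78/0.26)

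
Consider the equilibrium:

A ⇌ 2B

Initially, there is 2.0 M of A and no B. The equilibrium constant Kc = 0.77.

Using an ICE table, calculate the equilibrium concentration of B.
[B] = 1.063 M

ICE: [A] = 2.0 − x, [B] = 2x.
Kc = (2x)²/(2.0 − x) = 0.77 ⇒ 4x² + 0.77x − 1.54 = 0.
x = (−0.77 + √(0.77² + 4·4·1.54))/(2·4) = (−0.77 + √25.233)/8 = 0.53165.
[B] = 2x = 1.063 M.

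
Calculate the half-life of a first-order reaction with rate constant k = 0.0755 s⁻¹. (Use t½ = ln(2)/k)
9.18 s

t½ = ln(2)/k = 0.6931/0.0755 = 9.18 s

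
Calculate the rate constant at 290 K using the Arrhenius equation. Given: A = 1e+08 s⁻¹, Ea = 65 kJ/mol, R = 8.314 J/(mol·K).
1.96e-04 s⁻¹

k = A·exp(-Ea/(R·T)) = 1e+08·exp(-65000/(8.314·290)) = 1e+08·exp(-26.9591) = 1e+08·1.9580e-12 = 1.96e-04 s⁻¹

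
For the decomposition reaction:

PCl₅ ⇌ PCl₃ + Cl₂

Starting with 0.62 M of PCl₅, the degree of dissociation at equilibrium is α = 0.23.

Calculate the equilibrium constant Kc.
K_c = 0.0426

x = α·[A]₀ = 0.23 × 0.62 = 0.1426 M dissociated.
At eq: [PCl₅] = 0.62 − 0.1426 = 0.4774 M; [PCl₃] = [Cl₂] = x = 0.1426 M.
Kc = [PCl₃][Cl₂]/[PCl₅] = (0.1426)²/0.4774 = 0.04259.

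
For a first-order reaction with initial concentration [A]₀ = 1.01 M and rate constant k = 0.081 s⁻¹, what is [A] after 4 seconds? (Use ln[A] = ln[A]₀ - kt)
0.7305 M

ln[A] = ln[A]₀ - k·t = ln(1.01) - (0.081)·(4) = 0.0100 - 0.3240 = -0.3140
[A] = e^(-0.3140) = 0.7305 M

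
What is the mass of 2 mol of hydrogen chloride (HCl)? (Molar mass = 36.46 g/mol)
Mass = 2 mol × 36.46 g/mol = 72.92 g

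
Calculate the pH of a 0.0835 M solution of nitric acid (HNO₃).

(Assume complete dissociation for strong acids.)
pH = 1.08

[H⁺] = 0.0835 M for strong acid. pH = -log[H⁺] = -log(0.0835)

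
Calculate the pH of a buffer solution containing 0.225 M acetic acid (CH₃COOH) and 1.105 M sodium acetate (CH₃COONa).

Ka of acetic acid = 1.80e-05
pH = 5.44

pKa = -log(1.80e-05) = 4.74. pH = pKa + log([A⁻]/[HA]) = 4.74 + log(1.105/0.225)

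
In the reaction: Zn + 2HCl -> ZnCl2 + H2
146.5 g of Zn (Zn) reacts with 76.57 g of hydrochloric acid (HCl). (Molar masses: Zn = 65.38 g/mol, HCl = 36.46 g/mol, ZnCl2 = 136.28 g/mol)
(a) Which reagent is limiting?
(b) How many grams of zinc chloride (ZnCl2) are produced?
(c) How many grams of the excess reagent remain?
(a) HCl, (b) 143.1 g, (c) 77.85 g

Moles of Zn = 146.5 g ÷ 65.38 g/mol = 2.24075 mol
Moles of HCl = 76.57 g ÷ 36.46 g/mol = 2.10011 mol
Moles ÷ coefficient: Zn: 2.24075/1 = 2.241, HCl: 2.10011/2 = 1.05
(a) HCl has the smaller value, so HCl is the limiting reagent.
(b) Moles of ZnCl2 = 2.10011 mol HCl × (1/2) = 1.05005 mol; mass = 1.05005 mol × 136.28 g/mol = 143.1 g
(c) Zn consumed = 2.10011 × (1/2) = 1.05005 mol; remaining = 2.24075 − 1.05005 = 1.19069 mol; mass = 1.19069 mol × 65.38 g/mol = 77.85 g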